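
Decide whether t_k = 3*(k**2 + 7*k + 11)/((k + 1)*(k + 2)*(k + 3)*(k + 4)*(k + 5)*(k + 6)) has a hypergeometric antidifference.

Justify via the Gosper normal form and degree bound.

t_(k+1)/t_k = (k + 1)*(7*k + (k + 1)**2 + 18)/((k + 7)*(k**2 + 7*k + 11)).
Gosper form: A/B · C(k+1)/C(k) with A=k + 1, B=k + 7, C=k**2 + 7*k + 11.
Need (k + 1)·f(k+1) − (k + 6)·f(k) = k**2 + 7*k + 11.
Degrees (1,1,2) ⇒ d ≤ 5.
A polynomial solution: f(k) = k*(k + 2)*(k + 4)*(k**2 + 9*k + 23)/45.
Certificate R = B(k−1)f/C = k*(k + 2)*(k + 4)*(k + 6)*(k**2 + 9*k + 23)/(45*(k**2 + 7*k + 11)) gives s_k = k*(k**2 + 9*k + 23)/(15*(k**3 + 9*k**2 + 23*k + 15)).
Δs = 3*(k**2 + 7*k + 11)/(k**6 + 21*k**5 + 175*k**4 + 735*k**3 + 1624*k**2 + 1764*k + 720), as required.

Yes. s_k = k*(k**2 + 9*k + 23)/(15*(k**3 + 9*k**2 + 23*k + 15)).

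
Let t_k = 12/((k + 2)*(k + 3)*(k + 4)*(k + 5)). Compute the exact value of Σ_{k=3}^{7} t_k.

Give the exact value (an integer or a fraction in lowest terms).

Σ = 37/2310

The ratio is (k + 2)/(k + 6).
A = k + 2, B = k + 6, C = 1.
Set up (k + 2)·f(k+1) − (k + 5)·f(k) − (1) = 0.
d = 3 from the (1,1,0) case.
A polynomial solution: f(k) = k*(k**2 + 9*k + 26)/72.
Certificate R = B(k−1)f/C = k*(k + 5)*(k**2 + 9*k + 26)/72 gives s_k = k*(k**2 + 9*k + 26)/(6*(k + 2)*(k + 3)*(k + 4)).
Check: Δs_k = 12/(k**4 + 14*k**3 + 71*k**2 + 154*k + 120). ✓
Evaluate s at k=8 and k=3: 9/55 and 31/210; difference 37/2310.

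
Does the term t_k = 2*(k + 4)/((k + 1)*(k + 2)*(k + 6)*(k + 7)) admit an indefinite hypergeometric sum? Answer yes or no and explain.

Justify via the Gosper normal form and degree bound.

Yes. s_k = k*(k + 7)/(6*(k**2 + 7*k + 6)).

Ratio r(k) = (k + 1)*(k + 5)*(k + 6)/((k + 3)*(k + 4)*(k + 8)).
Take A(k)=k + 1, B(k)=k + 8, C(k)=k**4 + 16*k**3 + 95*k**2 + 248*k + 240.
Key eq: (k + 1)·f(k+1) = (k + 7)·f(k) + (k**4 + 16*k**3 + 95*k**2 + 248*k + 240).
Bound: deg f ≤ 6.
Coefficient equations give f(k) = k*(k + 2)*(k + 3)*(k + 4)*(k + 5)*(k + 7)/12.
R(k) = B(k−1)·f(k)/C(k) = k*(k + 2)*(k + 7)**2/(12*(k + 4)); s_k = R·t_k = k*(k + 7)/(6*(k**2 + 7*k + 6)).
Verify: 2*(k + 4)/(k**4 + 16*k**3 + 83*k**2 + 152*k + 84) matches t_k.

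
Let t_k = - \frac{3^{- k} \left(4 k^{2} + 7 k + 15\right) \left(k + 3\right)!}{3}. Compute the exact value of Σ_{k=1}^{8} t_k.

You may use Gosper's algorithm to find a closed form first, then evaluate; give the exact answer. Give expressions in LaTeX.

Σ = -68990056/81

Compute t_(k+1)/t_k: get (k + 4)*(7*k + 4*(k + 1)**2 + 22)/(3*(4*k**2 + 7*k + 15)).
Take A(k)=k/3 + 4/3, B(k)=1, C(k)=k**2 + 7*k/4 + 15/4.
Key eq: (k/3 + 4/3)·f(k+1) = (1)·f(k) + (k**2 + 7*k/4 + 15/4).
Bound: deg f ≤ 1.
Solving with deg f ≤ 1: f(k) = 3*(4*k - 1)/4.
R(k) = B(k−1)·f(k)/C(k) = 3*(4*k - 1)/(4*k**2 + 7*k + 15); s_k = R·t_k = -(4*k - 1)*factorial(k + 3)/3**k.
Verify: -(4*k**2 + 7*k + 15)*factorial(k + 3)/(3*3**k) matches t_k.
Sum = s_(9) − s_(1); s_(9) = -68992000/81, s_(1) = -24 ⇒ -68990056/81.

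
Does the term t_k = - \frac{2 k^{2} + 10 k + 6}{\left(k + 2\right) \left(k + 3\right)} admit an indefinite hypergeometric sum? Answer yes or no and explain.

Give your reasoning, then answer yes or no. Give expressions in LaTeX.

Ratio r(k) = (k + 2)*(5*k + (k + 1)**2 + 8)/((k + 4)*(k**2 + 5*k + 3)).
Gosper form: A/B · C(k+1)/C(k) with A=k + 2, B=k + 4, C=k**2 + 5*k + 3.
Set up (k + 2)·f(k+1) − (k + 3)·f(k) − (k**2 + 5*k + 3) = 0.
deg f ≤ 2 (via 1,1,2).
A polynomial solution: f(k) = k*(2*k + 1)/2.
So s_k = (B(k−1)f/C)·t_k = (k*(k + 3)*(2*k + 1)/(2*(k**2 + 5*k + 3)))·t_k = -k*(2*k + 1)/(k + 2).
Δs = 2*(-k**2 - 5*k - 3)/(k**2 + 5*k + 6), as required.

Yes. s_k = - \frac{k \left(2 k + 1\right)}{k + 2}.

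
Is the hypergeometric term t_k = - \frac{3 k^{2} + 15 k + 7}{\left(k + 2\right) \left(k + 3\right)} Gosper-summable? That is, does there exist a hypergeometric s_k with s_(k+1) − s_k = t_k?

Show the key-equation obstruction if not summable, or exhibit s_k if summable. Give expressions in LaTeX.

Yes. s_k = \frac{k \left(- 6 k - 1\right)}{2 \left(k + 2\right)}.

r(k) = (k + 2)*(15*k + 3*(k + 1)**2 + 22)/((k + 4)*(3*k**2 + 15*k + 7)) after simplifying.
Take A(k)=k + 2, B(k)=k + 4, C(k)=k**2 + 5*k + 7/3.
Key eq: (k + 2)·f(k+1) = (k + 3)·f(k) + (k**2 + 5*k + 7/3).
Degrees (1,1,2) ⇒ d ≤ 2.
Solving with deg f ≤ 2: f(k) = k*(6*k + 1)/6.
Certificate R = B(k−1)f/C = k*(k + 3)*(6*k + 1)/(2*(3*k**2 + 15*k + 7)) gives s_k = k*(-6*k - 1)/(2*(k + 2)).
s_(k+1) − s_k = (-3*k**2 - 15*k - 7)/(k**2 + 5*k + 6) = t_k.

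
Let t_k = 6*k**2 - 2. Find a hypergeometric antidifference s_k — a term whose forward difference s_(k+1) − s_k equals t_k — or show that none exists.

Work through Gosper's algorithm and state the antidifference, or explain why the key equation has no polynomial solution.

r(k) = (3*(k + 1)**2 - 1)/(3*k**2 - 1) after simplifying.
Normal form (A,B,C) = (1, 1, k**2 - 1/3).
Set up (1)·f(k+1) − (1)·f(k) − (k**2 - 1/3) = 0.
Degrees (0,0,2) ⇒ d ≤ 3.
Coefficient equations give f(k) = k*(2*k**2 - 3*k - 1)/6.
R(k) = B(k−1)·f(k)/C(k) = k*(2*k**2 - 3*k - 1)/(2*(3*k**2 - 1)); s_k = R·t_k = k*(2*k**2 - 3*k - 1).
Verify: 6*k**2 - 2 matches t_k.

s_k = k*(2*k**2 - 3*k - 1)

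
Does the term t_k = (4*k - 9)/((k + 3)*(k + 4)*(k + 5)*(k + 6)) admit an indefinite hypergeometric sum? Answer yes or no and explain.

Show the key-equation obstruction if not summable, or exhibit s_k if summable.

Yes. s_k = k*(-k**2 - 12*k - 167)/(60*(k + 3)*(k + 4)*(k + 5)).

Compute t_(k+1)/t_k: get (k + 3)*(4*k - 5)/((k + 7)*(4*k - 9)).
Normal form (A,B,C) = (k + 3, k + 7, k - 9/4).
Need (k + 3)·f(k+1) − (k + 6)·f(k) = k - 9/4.
d = 3 from the (1,1,1) case.
Solve for f: f(k) = -k*(k**2 + 12*k + 167)/240 (degree 3 ≤ 3).
Get s_k = R·t_k = k*(-k**2 - 12*k - 167)/(60*(k + 3)*(k + 4)*(k + 5)) with R(k) = B(k−1)f(k)/C(k) = -k*(k + 6)*(k**2 + 12*k + 167)/(60*(4*k - 9)).
s_(k+1) − s_k = (4*k - 9)/(k**4 + 18*k**3 + 119*k**2 + 342*k + 360) = t_k.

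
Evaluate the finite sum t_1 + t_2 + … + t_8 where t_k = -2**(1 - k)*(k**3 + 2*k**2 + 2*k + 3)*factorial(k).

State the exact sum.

t_(k+1)/t_k = (k**4 + 6*k**3 + 14*k**2 + 17*k + 8)/(2*(k**3 + 2*k**2 + 2*k + 3)).
Normal form (A,B,C) = (k/2 + 1/2, 1, k**3 + 2*k**2 + 2*k + 3).
Solve (k/2 + 1/2)·f(k+1) − (1)·f(k) = k**3 + 2*k**2 + 2*k + 3.
From deg A=1, deg B=0, deg C=3: d=2.
Coefficient equations give f(k) = 2*(k**2 + k - 1).
Then R = B(k−1)f/C = 2*(k**2 + k - 1)/(k**3 + 2*k**2 + 2*k + 3), so s_k = R(k)·t_k = -2**(2 - k)*(k**2 + k - 1)*factorial(k).
s_(k+1) − s_k = -2**(1 - k)*(k**3 + 2*k**2 + 2*k + 3)*factorial(k) = t_k.
Sum = s_(9) − s_(1); s_(9) = -252315, s_(1) = -2 ⇒ -252313.

Σ = -252313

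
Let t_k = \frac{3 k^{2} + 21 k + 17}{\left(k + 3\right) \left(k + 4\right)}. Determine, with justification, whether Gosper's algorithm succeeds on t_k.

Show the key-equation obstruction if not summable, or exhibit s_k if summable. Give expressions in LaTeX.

Yes. s_k = \frac{k \left(9 k + 8\right)}{3 \left(k + 3\right)}.

The ratio is (k + 3)*(21*k + 3*(k + 1)**2 + 38)/((k + 5)*(3*k**2 + 21*k + 17)).
A = k + 3, B = k + 5, C = k**2 + 7*k + 17/3.
Set up (k + 3)·f(k+1) − (k + 4)·f(k) − (k**2 + 7*k + 17/3) = 0.
d = 2 from the (1,1,2) case.
Solving with deg f ≤ 2: f(k) = k*(9*k + 8)/9.
Certificate R = B(k−1)f/C = k*(k + 4)*(9*k + 8)/(3*(3*k**2 + 21*k + 17)) gives s_k = k*(9*k + 8)/(3*(k + 3)).
s_(k+1) − s_k = (3*k**2 + 21*k + 17)/(k**2 + 7*k + 12) = t_k.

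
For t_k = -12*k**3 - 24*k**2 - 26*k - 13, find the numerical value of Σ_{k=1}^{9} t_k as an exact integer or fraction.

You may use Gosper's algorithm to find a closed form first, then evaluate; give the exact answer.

Ratio r(k) = (12*k**3 + 60*k**2 + 110*k + 75)/(12*k**3 + 24*k**2 + 26*k + 13).
A = 1, B = 1, C = k**3 + 2*k**2 + 13*k/6 + 13/12.
Set up (1)·f(k+1) − (1)·f(k) − (k**3 + 2*k**2 + 13*k/6 + 13/12) = 0.
Degrees (0,0,3) ⇒ d ≤ 4.
Coefficient equations give f(k) = k*(3*k**3 + 2*k**2 + 4*k + 4)/12.
Then R = B(k−1)f/C = k*(3*k**3 + 2*k**2 + 4*k + 4)/(12*k**3 + 24*k**2 + 26*k + 13), so s_k = R(k)·t_k = k*(-3*k**3 - 2*k**2 - 4*k - 4).
s_(k+1) − s_k = -12*k**3 - 24*k**2 - 26*k - 13 = t_k.
Telescoping: Σ = s_(10) − s_(1) = -32440 − (-13) = -32427.

Σ = -32427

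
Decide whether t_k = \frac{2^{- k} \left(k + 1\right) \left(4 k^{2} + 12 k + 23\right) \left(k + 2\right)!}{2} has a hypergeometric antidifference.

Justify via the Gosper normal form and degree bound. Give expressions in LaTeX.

Ratio r(k) = (k + 2)*(k + 3)*(12*k + 4*(k + 1)**2 + 35)/(2*(k + 1)*(4*k**2 + 12*k + 23)).
Take A(k)=k/2 + 3/2, B(k)=1, C(k)=k**3 + 4*k**2 + 35*k/4 + 23/4.
f must satisfy (k/2 + 3/2)·f(k+1) − (1)·f(k) = k**3 + 4*k**2 + 35*k/4 + 23/4.
d = 2 from the (1,0,3) case.
A polynomial solution: f(k) = (4*k**2 + 4*k - 1)/2.
R(k) = B(k−1)·f(k)/C(k) = 2*(4*k**2 + 4*k - 1)/((k + 1)*(4*k**2 + 12*k + 23)); s_k = R·t_k = (4*k**2 + 4*k - 1)*factorial(k + 2)/2**k.
s_(k+1) − s_k = (k + 1)*(4*k**2 + 12*k + 23)*factorial(k + 2)/(2*2**k) = t_k.

Yes. s_k = 2^{- k} \left(4 k^{2} + 4 k - 1\right) \left(k + 2\right)!.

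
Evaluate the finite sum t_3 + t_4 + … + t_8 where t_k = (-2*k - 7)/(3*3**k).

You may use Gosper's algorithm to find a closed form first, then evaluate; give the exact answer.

Σ = -5090/19683

t_(k+1)/t_k = (2*k + 9)/(3*(2*k + 7)).
Factor: A=1/3; B=1; C=k + 7/2.
Key eq: (1/3)·f(k+1) = (1)·f(k) + (k + 7/2).
Bound: deg f ≤ 1.
Solve for f: f(k) = -3*(k + 4)/2 (degree 1 ≤ 1).
R(k) = B(k−1)·f(k)/C(k) = -3*(k + 4)/(2*k + 7); s_k = R·t_k = (k + 4)/3**k.
Verify: (-2*k - 7)/(3*3**k) matches t_k.
Telescoping: Σ = s_(9) − s_(3) = 13/19683 − (7/27) = -5090/19683.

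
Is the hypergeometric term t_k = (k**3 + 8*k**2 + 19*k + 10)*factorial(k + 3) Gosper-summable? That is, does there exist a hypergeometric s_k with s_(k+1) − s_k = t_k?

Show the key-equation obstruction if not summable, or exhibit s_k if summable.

t_(k+1)/t_k = (k**4 + 15*k**3 + 82*k**2 + 190*k + 152)/(k**3 + 8*k**2 + 19*k + 10).
Gosper form: A/B · C(k+1)/C(k) with A=k + 4, B=1, C=k**3 + 8*k**2 + 19*k + 10.
Set up (k + 4)·f(k+1) − (1)·f(k) − (k**3 + 8*k**2 + 19*k + 10) = 0.
Degrees (1,0,3) ⇒ d ≤ 2.
Coefficient equations give f(k) = k**2 + 3*k - 2.
Get s_k = R·t_k = (k**2 + 3*k - 2)*factorial(k + 3) with R(k) = B(k−1)f(k)/C(k) = (k**2 + 3*k - 2)/(k**3 + 8*k**2 + 19*k + 10).
Verify: (k**3 + 8*k**2 + 19*k + 10)*factorial(k + 3) matches t_k.

Yes. s_k = (k**2 + 3*k - 2)*factorial(k + 3).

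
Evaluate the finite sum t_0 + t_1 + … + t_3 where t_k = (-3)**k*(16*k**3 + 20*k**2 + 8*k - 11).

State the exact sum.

The ratio is 3*(-16*k**3 - 68*k**2 - 96*k - 33)/(16*k**3 + 20*k**2 + 8*k - 11).
So A=-3 and B=1, with C=k**3 + 5*k**2/4 + k/2 - 11/16.
Solve (-3)·f(k+1) − (1)·f(k) = k**3 + 5*k**2/4 + k/2 - 11/16.
Bound: deg f ≤ 3.
Solve for f: f(k) = -(4*k**3 - 4*k**2 - k - 2)/16 (degree 3 ≤ 3).
Then R = B(k−1)f/C = -(4*k**3 - 4*k**2 - k - 2)/((2*k - 1)*(8*k**2 + 14*k + 11)), so s_k = R(k)·t_k = (-3)**k*(-4*k**3 + 4*k**2 + k + 2).
Verify: (-3)**k*(16*k**3 + 20*k**2 + 8*k - 11) matches t_k.
Sum = s_(4) − s_(0); s_(4) = -15066, s_(0) = 2 ⇒ -15068.

Σ = -15068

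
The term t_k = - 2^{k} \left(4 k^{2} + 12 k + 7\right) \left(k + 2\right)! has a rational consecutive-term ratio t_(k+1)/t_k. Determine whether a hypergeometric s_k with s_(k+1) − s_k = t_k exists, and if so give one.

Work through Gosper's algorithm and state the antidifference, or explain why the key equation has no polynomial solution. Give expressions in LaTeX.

Ratio r(k) = 2*(4*k**3 + 32*k**2 + 83*k + 69)/(4*k**2 + 12*k + 7).
Factor: A=2*k + 6; B=1; C=k**2 + 3*k + 7/4.
Need (2*k + 6)·f(k+1) − (1)·f(k) = k**2 + 3*k + 7/4.
d = 1 from the (1,0,2) case.
Match coefficients ⇒ f(k) = (2*k - 1)/4.
Certificate R = B(k−1)f/C = (2*k - 1)/(4*k**2 + 12*k + 7) gives s_k = -2**k*(2*k - 1)*factorial(k + 2).
Check: Δs_k = -2**k*(4*k**2 + 12*k + 7)*factorial(k + 2). ✓

s_k = - 2^{k} \left(2 k - 1\right) \left(k + 2\right)!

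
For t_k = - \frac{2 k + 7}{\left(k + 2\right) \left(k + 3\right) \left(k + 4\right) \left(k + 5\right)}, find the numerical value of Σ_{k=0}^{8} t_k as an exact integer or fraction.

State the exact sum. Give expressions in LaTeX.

The ratio is (k + 2)*(2*k + 9)/((k + 6)*(2*k + 7)).
So A=k + 2 and B=k + 6, with C=k + 7/2.
f must satisfy (k + 2)·f(k+1) − (k + 5)·f(k) = k + 7/2.
From deg A=1, deg B=1, deg C=1: d=3.
Match coefficients ⇒ f(k) = k*(k + 3)*(k + 6)/16.
Then R = B(k−1)f/C = k*(k + 3)*(k + 5)*(k + 6)/(8*(2*k + 7)), so s_k = R(k)·t_k = k*(-k - 6)/(8*(k**2 + 6*k + 8)).
Check: Δs_k = (-2*k - 7)/(k**4 + 14*k**3 + 71*k**2 + 154*k + 120). ✓
Σ_(k=0)^(8) t_k = s_(9) − s_(0) = -135/1144 − (0) = -135/1144.

Σ = -135/1144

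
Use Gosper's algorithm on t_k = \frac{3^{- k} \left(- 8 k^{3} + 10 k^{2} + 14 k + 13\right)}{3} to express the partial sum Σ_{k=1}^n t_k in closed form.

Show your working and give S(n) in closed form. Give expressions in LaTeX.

S(n) = 3^{- n - 1} \left(- 3^{n} + 4 n^{3} + 13 n^{2} + 14 n + 1\right)

The ratio is (8*k**3 + 14*k**2 - 10*k - 29)/(3*(8*k**3 - 10*k**2 - 14*k - 13)).
So A=1/3 and B=1, with C=k**3 - 5*k**2/4 - 7*k/4 - 13/8.
Solve (1/3)·f(k+1) − (1)·f(k) = k**3 - 5*k**2/4 - 7*k/4 - 13/8.
From deg A=0, deg B=0, deg C=3: d=3.
Solving with deg f ≤ 3: f(k) = -3*(4*k**3 + k**2 - 4)/8.
Certificate R = B(k−1)f/C = -3*(4*k**3 + k**2 - 4)/(8*k**3 - 10*k**2 - 14*k - 13) gives s_k = (4*k**3 + k**2 - 4)/3**k.
s_(k+1) − s_k = (-8*k**3 + 10*k**2 + 14*k + 13)/(3*3**k) = t_k.
Evaluate: s_(n+1) = 3**(-n - 1)*(4*n**3 + 13*n**2 + 14*n + 1); subtract s_(1) = 1/3 ⇒ S(n) = 3**(-n - 1)*(-3**n + 4*n**3 + 13*n**2 + 14*n + 1).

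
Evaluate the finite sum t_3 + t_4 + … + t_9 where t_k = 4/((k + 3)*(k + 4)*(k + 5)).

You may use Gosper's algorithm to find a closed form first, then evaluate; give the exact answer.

Σ = 10/273

Compute t_(k+1)/t_k: get (k + 3)/(k + 6).
Gosper form: A/B · C(k+1)/C(k) with A=k + 3, B=k + 6, C=1.
f must satisfy (k + 3)·f(k+1) − (k + 5)·f(k) = 1.
deg f ≤ 2 (via 1,1,0).
Coefficient equations give f(k) = k*(k + 7)/24.
So s_k = (B(k−1)f/C)·t_k = (k*(k + 5)*(k + 7)/24)·t_k = k*(k + 7)/(6*(k + 3)*(k + 4)).
Check: Δs_k = 4/(k**3 + 12*k**2 + 47*k + 60). ✓
Σ_(k=3)^(9) t_k = s_(10) − s_(3) = 85/546 − (5/42) = 10/273.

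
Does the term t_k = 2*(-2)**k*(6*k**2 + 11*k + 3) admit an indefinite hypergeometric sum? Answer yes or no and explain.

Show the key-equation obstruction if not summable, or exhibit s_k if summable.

Yes. s_k = (-2)**(k + 1)*(2*k**2 + k - 1).

t_(k+1)/t_k = 2*(-6*k**2 - 23*k - 20)/(6*k**2 + 11*k + 3).
A = -2, B = 1, C = k**2 + 11*k/6 + 1/2.
Set up (-2)·f(k+1) − (1)·f(k) − (k**2 + 11*k/6 + 1/2) = 0.
d = 2 from the (0,0,2) case.
Solve for f: f(k) = -(k + 1)*(2*k - 1)/6 (degree 2 ≤ 2).
Get s_k = R·t_k = (-2)**(k + 1)*(2*k**2 + k - 1) with R(k) = B(k−1)f(k)/C(k) = -(k + 1)*(2*k - 1)/((2*k + 3)*(3*k + 1)).
Check: Δs_k = 2*(-2)**k*(6*k**2 + 11*k + 3). ✓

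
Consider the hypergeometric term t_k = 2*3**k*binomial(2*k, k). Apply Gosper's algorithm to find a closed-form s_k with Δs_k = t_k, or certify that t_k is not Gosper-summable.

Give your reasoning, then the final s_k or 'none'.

The ratio is 6*(2*k + 1)/(k + 1).
Take A(k)=12*k + 6, B(k)=k + 1, C(k)=1.
f must satisfy (12*k + 6)·f(k+1) − (k)·f(k) = 1.
From deg A=1, deg B=1, deg C=0: d=-1.
Bound -1 < 0, so the key equation has no polynomial solution.

none — t_k is not Gosper-summable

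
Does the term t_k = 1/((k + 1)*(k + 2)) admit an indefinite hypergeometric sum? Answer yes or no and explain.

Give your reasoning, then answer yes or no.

Ratio r(k) = (k + 1)/(k + 3).
Factor: A=k + 1; B=k + 3; C=1.
Set up (k + 1)·f(k+1) − (k + 2)·f(k) − (1) = 0.
From deg A=1, deg B=1, deg C=0: d=1.
Coefficient equations give f(k) = k.
R(k) = B(k−1)·f(k)/C(k) = k*(k + 2); s_k = R·t_k = k/(k + 1).
s_(k+1) − s_k = 1/(k**2 + 3*k + 2) = t_k.

Yes. s_k = k/(k + 1).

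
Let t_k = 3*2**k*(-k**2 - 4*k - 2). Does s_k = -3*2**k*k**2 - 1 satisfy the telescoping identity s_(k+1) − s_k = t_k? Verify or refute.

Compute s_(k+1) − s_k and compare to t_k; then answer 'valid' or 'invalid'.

s_(k+1) = -6*2**k*(k + 1)**2 - 1
s_(k+1) − s_k = 3*2**k*(k**2 - 2*(k + 1)**2)
(s_(k+1) − s_k) − t_k = 0

valid; difference matches t_k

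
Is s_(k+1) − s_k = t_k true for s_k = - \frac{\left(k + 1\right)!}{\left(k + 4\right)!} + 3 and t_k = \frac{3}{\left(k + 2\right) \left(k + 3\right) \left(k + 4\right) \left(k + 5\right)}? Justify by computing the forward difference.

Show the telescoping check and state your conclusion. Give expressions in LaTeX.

s_(k+1) = -factorial(k + 2)/factorial(k + 5) + 3
s_(k+1) − s_k = 3/((k + 2)*(k + 3)*(k + 4)*(k + 5))
(s_(k+1) − s_k) − t_k = 0

valid; difference matches t_k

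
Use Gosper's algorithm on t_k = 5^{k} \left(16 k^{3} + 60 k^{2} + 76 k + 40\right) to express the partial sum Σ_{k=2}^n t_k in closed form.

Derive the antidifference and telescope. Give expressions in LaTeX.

Step 1: r(k) = 5*(4*k**3 + 27*k**2 + 61*k + 48)/(4*k**3 + 15*k**2 + 19*k + 10).
Gosper form: A/B · C(k+1)/C(k) with A=5, B=1, C=k**3 + 15*k**2/4 + 19*k/4 + 5/2.
Solve (5)·f(k+1) − (1)·f(k) = k**3 + 15*k**2/4 + 19*k/4 + 5/2.
d = 3 from the (0,0,3) case.
Solve for f: f(k) = k*(k**2 + 1)/4 (degree 3 ≤ 3).
R(k) = B(k−1)·f(k)/C(k) = k*(k**2 + 1)/((k + 2)*(4*k**2 + 7*k + 5)); s_k = R·t_k = 4*5**k*k*(k**2 + 1).
Verify: 5**k*(16*k**3 + 60*k**2 + 76*k + 40) matches t_k.
Telescope: S(n) = s_(n+1) − s_(2) = 20*5**n*(n**3 + 3*n**2 + 4*n + 2) − (1000) = 20*5**n*n**3 + 60*5**n*n**2 + 80*5**n*n + 40*5**n - 1000.

S(n) = 20 \cdot 5^{n} n^{3} + 60 \cdot 5^{n} n^{2} + 80 \cdot 5^{n} n + 40 \cdot 5^{n} - 1000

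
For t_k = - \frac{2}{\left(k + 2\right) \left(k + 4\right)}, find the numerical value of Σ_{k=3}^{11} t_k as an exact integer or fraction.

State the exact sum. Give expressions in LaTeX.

Σ = -8/35

r(k) = (k + 2)*(k + 4)/((k + 3)*(k + 5)) after simplifying.
Gosper form: A/B · C(k+1)/C(k) with A=k + 2, B=k + 5, C=k + 3.
f must satisfy (k + 2)·f(k+1) − (k + 4)·f(k) = k + 3.
Bound: deg f ≤ 2.
Solving with deg f ≤ 2: f(k) = k*(5*k + 13)/12.
Get s_k = R·t_k = k*(-5*k - 13)/(6*(k + 2)*(k + 3)) with R(k) = B(k−1)f(k)/C(k) = k*(k + 4)*(5*k + 13)/(12*(k + 3)).
Δs = -2/(k**2 + 6*k + 8), as required.
Sum = s_(12) − s_(3); s_(12) = -73/105, s_(3) = -7/15 ⇒ -8/35.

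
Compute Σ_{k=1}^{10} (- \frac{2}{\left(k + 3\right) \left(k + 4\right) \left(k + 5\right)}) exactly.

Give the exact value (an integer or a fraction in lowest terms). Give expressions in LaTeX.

r(k) = (k + 3)/(k + 6) after simplifying.
Factor: A=k + 3; B=k + 6; C=1.
Solve (k + 3)·f(k+1) − (k + 5)·f(k) = 1.
deg f ≤ 2 (via 1,1,0).
Coefficient equations give f(k) = k*(k + 7)/24.
Then R = B(k−1)f/C = k*(k + 5)*(k + 7)/24, so s_k = R(k)·t_k = k*(-k - 7)/(12*(k + 3)*(k + 4)).
s_(k+1) − s_k = -2/(k**3 + 12*k**2 + 47*k + 60) = t_k.
Evaluate s at k=11 and k=1: -11/140 and -1/30; difference -19/420.

Σ = -19/420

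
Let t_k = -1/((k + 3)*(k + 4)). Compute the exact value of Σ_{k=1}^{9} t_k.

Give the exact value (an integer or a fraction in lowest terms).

Σ = -9/52

The ratio is (k + 3)/(k + 5).
A = k + 3, B = k + 5, C = 1.
Need (k + 3)·f(k+1) − (k + 4)·f(k) = 1.
deg f ≤ 1 (via 1,1,0).
Solve for f: f(k) = k/3 (degree 1 ≤ 1).
Get s_k = R·t_k = -k/(3*k + 9) with R(k) = B(k−1)f(k)/C(k) = k*(k + 4)/3.
Verify: -1/(k**2 + 7*k + 12) matches t_k.
Σ_(k=1)^(9) t_k = s_(10) − s_(1) = -10/39 − (-1/12) = -9/52.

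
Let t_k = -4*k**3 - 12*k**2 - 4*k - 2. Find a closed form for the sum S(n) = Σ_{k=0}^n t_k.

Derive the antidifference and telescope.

S(n) = -n**4 - 6*n**3 - 9*n**2 - 6*n - 2

Compute t_(k+1)/t_k: get (2*k**3 + 12*k**2 + 20*k + 11)/(2*k**3 + 6*k**2 + 2*k + 1).
A = 1, B = 1, C = k**3 + 3*k**2 + k + 1/2.
Need (1)·f(k+1) − (1)·f(k) = k**3 + 3*k**2 + k + 1/2.
From deg A=0, deg B=0, deg C=3: d=4.
A polynomial solution: f(k) = k*(k**3 + 2*k**2 - 3*k + 2)/4.
Get s_k = R·t_k = k*(-k**3 - 2*k**2 + 3*k - 2) with R(k) = B(k−1)f(k)/C(k) = k*(k**3 + 2*k**2 - 3*k + 2)/(2*(2*k**3 + 6*k**2 + 2*k + 1)).
Verify: -4*k**3 - 12*k**2 - 4*k - 2 matches t_k.
Evaluate: s_(n+1) = -n**4 - 6*n**3 - 9*n**2 - 6*n - 2; subtract s_(0) = 0 ⇒ S(n) = -n**4 - 6*n**3 - 9*n**2 - 6*n - 2.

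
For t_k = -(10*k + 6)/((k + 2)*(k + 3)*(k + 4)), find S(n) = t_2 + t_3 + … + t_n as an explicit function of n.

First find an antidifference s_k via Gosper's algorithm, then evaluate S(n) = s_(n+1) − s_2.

r(k) = (k + 2)*(5*k + 8)/((k + 5)*(5*k + 3)) after simplifying.
A = k + 2, B = k + 5, C = k + 3/5.
f must satisfy (k + 2)·f(k+1) − (k + 4)·f(k) = k + 3/5.
Degrees (1,1,1) ⇒ d ≤ 2.
Match coefficients ⇒ f(k) = k*(13*k + 5)/60.
So s_k = (B(k−1)f/C)·t_k = (k*(k + 4)*(13*k + 5)/(12*(5*k + 3)))·t_k = -k*(13*k + 5)/(6*(k + 2)*(k + 3)).
Δs = 2*(-5*k - 3)/(k**3 + 9*k**2 + 26*k + 24), as required.
Σ_(k=2)^n t_k = s_(n+1) − s_(2) = ((-13*n**2 - 31*n - 18)/(6*(n**2 + 7*n + 12))) − (-31/60), i.e. (-33*n**2 - 31*n + 64)/(20*(n**2 + 7*n + 12)).

S(n) = (-33*n**2 - 31*n + 64)/(20*(n**2 + 7*n + 12))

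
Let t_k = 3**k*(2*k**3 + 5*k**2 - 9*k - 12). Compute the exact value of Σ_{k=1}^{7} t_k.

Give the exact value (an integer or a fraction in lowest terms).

Σ = 2361972

The ratio is 3*(2*k**3 + 11*k**2 + 7*k - 14)/(2*k**3 + 5*k**2 - 9*k - 12).
Take A(k)=3, B(k)=1, C(k)=k**3 + 5*k**2/2 - 9*k/2 - 6.
f must satisfy (3)·f(k+1) − (1)·f(k) = k**3 + 5*k**2/2 - 9*k/2 - 6.
deg f ≤ 3 (via 0,0,3).
A polynomial solution: f(k) = k*(k - 3)*(k + 1)/2.
R(k) = B(k−1)·f(k)/C(k) = k*(k - 3)/(2*k**2 + 3*k - 12); s_k = R·t_k = 3**k*k*(k**2 - 2*k - 3).
Verify: 3**k*(2*k**3 + 5*k**2 - 9*k - 12) matches t_k.
Σ_(k=1)^(7) t_k = s_(8) − s_(1) = 2361960 − (-12) = 2361972.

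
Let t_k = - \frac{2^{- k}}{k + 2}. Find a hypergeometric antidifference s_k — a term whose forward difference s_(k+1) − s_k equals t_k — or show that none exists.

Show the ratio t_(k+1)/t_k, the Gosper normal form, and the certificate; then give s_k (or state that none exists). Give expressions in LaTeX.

Step 1: r(k) = (k + 2)/(2*(k + 3)).
Take A(k)=k/2 + 1, B(k)=k + 3, C(k)=1.
f must satisfy (k/2 + 1)·f(k+1) − (k + 2)·f(k) = 1.
Bound: deg f ≤ -1.
deg f ≤ -1 is impossible — no certificate.

none (Gosper's algorithm certifies no s_k)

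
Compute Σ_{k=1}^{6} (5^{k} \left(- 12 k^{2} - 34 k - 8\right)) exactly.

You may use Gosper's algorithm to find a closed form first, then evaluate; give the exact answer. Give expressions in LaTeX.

Σ = -11796870

The ratio is 5*(6*k**2 + 29*k + 27)/(6*k**2 + 17*k + 4).
Normal form (A,B,C) = (5, 1, k**2 + 17*k/6 + 2/3).
Set up (5)·f(k+1) − (1)·f(k) − (k**2 + 17*k/6 + 2/3) = 0.
deg f ≤ 2 (via 0,0,2).
Coefficient equations give f(k) = (3*k**2 + k - 3)/12.
Get s_k = R·t_k = 5**k*(-3*k**2 - k + 3) with R(k) = B(k−1)f(k)/C(k) = (3*k**2 + k - 3)/(2*(6*k**2 + 17*k + 4)).
Check: Δs_k = 5**k*(-12*k**2 - 34*k - 8). ✓
Sum = s_(7) − s_(1); s_(7) = -11796875, s_(1) = -5 ⇒ -11796870.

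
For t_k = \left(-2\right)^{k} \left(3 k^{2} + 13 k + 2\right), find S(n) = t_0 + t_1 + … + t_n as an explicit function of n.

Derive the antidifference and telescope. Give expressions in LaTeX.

t_(k+1)/t_k = 2*(-3*k**2 - 19*k - 18)/(3*k**2 + 13*k + 2).
Take A(k)=-2, B(k)=1, C(k)=k**2 + 13*k/3 + 2/3.
Key eq: (-2)·f(k+1) = (1)·f(k) + (k**2 + 13*k/3 + 2/3).
Bound: deg f ≤ 2.
Coefficient equations give f(k) = -(k**2 + 3*k - 2)/3.
So s_k = (B(k−1)f/C)·t_k = (-(k**2 + 3*k - 2)/(3*k**2 + 13*k + 2))·t_k = (-2)**k*(-k**2 - 3*k + 2).
s_(k+1) − s_k = (-2)**k*(3*k**2 + 13*k + 2) = t_k.
Σ_(k=0)^n t_k = s_(n+1) − s_(0) = (2*(-2)**n*(n**2 + 5*n + 2)) − (2), i.e. 2*(-2)**n*n**2 + 10*(-2)**n*n + 4*(-2)**n - 2.

S(n) = 2 \left(-2\right)^{n} n^{2} + 10 \left(-2\right)^{n} n + 4 \left(-2\right)^{n} - 2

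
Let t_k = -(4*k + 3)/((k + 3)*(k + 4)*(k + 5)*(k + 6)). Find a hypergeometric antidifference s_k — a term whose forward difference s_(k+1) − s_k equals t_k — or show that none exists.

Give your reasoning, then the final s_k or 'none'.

s_k = k*(-k**2 - 12*k - 7)/(20*(k + 3)*(k + 4)*(k + 5))

Step 1: r(k) = (k + 3)*(4*k + 7)/((k + 7)*(4*k + 3)).
Gosper form: A/B · C(k+1)/C(k) with A=k + 3, B=k + 7, C=k + 3/4.
Solve (k + 3)·f(k+1) − (k + 6)·f(k) = k + 3/4.
Bound: deg f ≤ 3.
Match coefficients ⇒ f(k) = k*(k**2 + 12*k + 7)/80.
Get s_k = R·t_k = k*(-k**2 - 12*k - 7)/(20*(k + 3)*(k + 4)*(k + 5)) with R(k) = B(k−1)f(k)/C(k) = k*(k + 6)*(k**2 + 12*k + 7)/(20*(4*k + 3)).
Δs = (-4*k - 3)/(k**4 + 18*k**3 + 119*k**2 + 342*k + 360), as required.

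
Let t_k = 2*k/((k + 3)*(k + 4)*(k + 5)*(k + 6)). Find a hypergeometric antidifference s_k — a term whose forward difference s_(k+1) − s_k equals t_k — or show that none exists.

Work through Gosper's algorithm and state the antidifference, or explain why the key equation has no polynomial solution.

Ratio r(k) = (k + 1)*(k + 3)/(k*(k + 7)).
Normal form (A,B,C) = (k + 3, k + 7, k).
Key eq: (k + 3)·f(k+1) = (k + 6)·f(k) + (k).
From deg A=1, deg B=1, deg C=1: d=3.
A polynomial solution: f(k) = k*(k - 1)*(k + 13)/120.
So s_k = (B(k−1)f/C)·t_k = ((k - 1)*(k + 6)*(k + 13)/120)·t_k = k*(k**2 + 12*k - 13)/(60*(k + 3)*(k + 4)*(k + 5)).
Δs = 2*k/(k**4 + 18*k**3 + 119*k**2 + 342*k + 360), as required.

s_k = k*(k**2 + 12*k - 13)/(60*(k + 3)*(k + 4)*(k + 5))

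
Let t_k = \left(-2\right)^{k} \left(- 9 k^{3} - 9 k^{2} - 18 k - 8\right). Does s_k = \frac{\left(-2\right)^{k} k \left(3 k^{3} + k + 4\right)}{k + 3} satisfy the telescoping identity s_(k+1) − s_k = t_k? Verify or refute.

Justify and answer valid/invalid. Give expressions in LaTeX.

s_(k+1) = (-2)**(k + 1)*(k + 1)*(k + 3*(k + 1)**3 + 5)/(k + 4)
s_(k+1) − s_k = (-2)**k*(-9*k**5 - 54*k**4 - 111*k**3 - 158*k**2 - 140*k - 48)/(k**2 + 7*k + 12)
(s_(k+1) − s_k) − t_k = 6*(-2)**k*(3*k**4 + 13*k**3 + 14*k**2 + 22*k + 8)/(k**2 + 7*k + 12)

Invalid: residual \frac{6 \left(-2\right)^{k} \left(3 k^{4} + 13 k^{3} + 14 k^{2} + 22 k + 8\right)}{k^{2} + 7 k + 12} ≠ 0.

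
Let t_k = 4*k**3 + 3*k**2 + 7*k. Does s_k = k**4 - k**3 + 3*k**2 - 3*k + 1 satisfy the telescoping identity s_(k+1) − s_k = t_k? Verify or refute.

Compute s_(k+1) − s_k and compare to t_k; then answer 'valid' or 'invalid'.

Valid — Δs_k = t_k.

s_(k+1) = k**4 + 3*k**3 + 6*k**2 + 4*k + 1
s_(k+1) − s_k = k*(4*k**2 + 3*k + 7)
(s_(k+1) − s_k) − t_k = 0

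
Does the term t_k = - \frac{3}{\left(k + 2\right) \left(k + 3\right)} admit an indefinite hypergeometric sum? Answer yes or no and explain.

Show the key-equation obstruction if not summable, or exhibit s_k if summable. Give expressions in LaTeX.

Yes. s_k = - \frac{3 k}{2 k + 4}.

The ratio is (k + 2)/(k + 4).
So A=k + 2 and B=k + 4, with C=1.
Need (k + 2)·f(k+1) − (k + 3)·f(k) = 1.
deg f ≤ 1 (via 1,1,0).
A polynomial solution: f(k) = k/2.
R(k) = B(k−1)·f(k)/C(k) = k*(k + 3)/2; s_k = R·t_k = -3*k/(2*k + 4).
Δs = -3/(k**2 + 5*k + 6), as required.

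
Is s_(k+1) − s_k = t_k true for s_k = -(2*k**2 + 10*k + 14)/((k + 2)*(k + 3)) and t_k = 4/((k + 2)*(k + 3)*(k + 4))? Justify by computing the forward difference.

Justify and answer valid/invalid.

valid; difference matches t_k

s_(k+1) = 2*(-5*k - (k + 1)**2 - 12)/((k + 3)*(k + 4))
s_(k+1) − s_k = 4/(k**3 + 9*k**2 + 26*k + 24)
(s_(k+1) − s_k) − t_k = 0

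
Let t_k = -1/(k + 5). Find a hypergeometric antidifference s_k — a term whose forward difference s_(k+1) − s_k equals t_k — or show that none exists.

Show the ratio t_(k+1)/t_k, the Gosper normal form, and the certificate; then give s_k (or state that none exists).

none (Gosper's algorithm certifies no s_k)

The ratio is (k + 5)/(k + 6).
A = k + 5, B = k + 6, C = 1.
Set up (k + 5)·f(k+1) − (k + 5)·f(k) − (1) = 0.
From deg A=1, deg B=1, deg C=0: d=0.
f = c0 ⇒ A·f(k+1) − B(k−1)·f(k) − C = -1. The system {-1 = 0} is inconsistent; no antidifference.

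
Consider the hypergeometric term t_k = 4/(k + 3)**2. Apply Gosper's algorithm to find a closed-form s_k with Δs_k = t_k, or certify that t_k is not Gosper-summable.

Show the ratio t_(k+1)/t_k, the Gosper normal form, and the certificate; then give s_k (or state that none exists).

none (Gosper's algorithm certifies no s_k)

The ratio is (k + 3)**2/(k + 4)**2.
Gosper form: A/B · C(k+1)/C(k) with A=k**2 + 6*k + 9, B=k**2 + 8*k + 16, C=1.
Key eq: (k**2 + 6*k + 9)·f(k+1) = (k**2 + 6*k + 9)·f(k) + (1).
Bound: deg f ≤ 0.
Generic f = c0 gives residual -1; -1 = 0 cannot hold, so t_k is not Gosper-summable.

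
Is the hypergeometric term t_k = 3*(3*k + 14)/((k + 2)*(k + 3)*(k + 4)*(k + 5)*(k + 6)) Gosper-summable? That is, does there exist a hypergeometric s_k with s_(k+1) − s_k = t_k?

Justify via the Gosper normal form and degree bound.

Compute t_(k+1)/t_k: get (k + 2)*(3*k + 17)/((k + 7)*(3*k + 14)).
Factor: A=k + 2; B=k + 7; C=k + 14/3.
Set up (k + 2)·f(k+1) − (k + 6)·f(k) − (k + 14/3) = 0.
Degrees (1,1,1) ⇒ d ≤ 4.
Match coefficients ⇒ f(k) = k*(k + 4)*(k**2 + 10*k + 31)/90.
R(k) = B(k−1)·f(k)/C(k) = k*(k + 4)*(k + 6)*(k**2 + 10*k + 31)/(30*(3*k + 14)); s_k = R·t_k = k*(k**2 + 10*k + 31)/(10*(k**3 + 10*k**2 + 31*k + 30)).
s_(k+1) − s_k = 3*(3*k + 14)/(k**5 + 20*k**4 + 155*k**3 + 580*k**2 + 1044*k + 720) = t_k.

Yes. s_k = k*(k**2 + 10*k + 31)/(10*(k**3 + 10*k**2 + 31*k + 30)).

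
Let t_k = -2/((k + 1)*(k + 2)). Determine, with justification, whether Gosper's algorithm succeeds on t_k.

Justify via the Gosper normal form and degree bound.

Yes. s_k = -2*k/(k + 1).

t_(k+1)/t_k = (k + 1)/(k + 3).
A = k + 1, B = k + 3, C = 1.
Solve (k + 1)·f(k+1) − (k + 2)·f(k) = 1.
d = 1 from the (1,1,0) case.
A polynomial solution: f(k) = k.
R(k) = B(k−1)·f(k)/C(k) = k*(k + 2); s_k = R·t_k = -2*k/(k + 1).
Check: Δs_k = -2/(k**2 + 3*k + 2). ✓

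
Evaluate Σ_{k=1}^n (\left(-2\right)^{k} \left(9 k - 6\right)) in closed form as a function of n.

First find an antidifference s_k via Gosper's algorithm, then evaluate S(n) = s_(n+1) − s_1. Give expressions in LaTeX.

Compute t_(k+1)/t_k: get 2*(-3*k - 1)/(3*k - 2).
Take A(k)=-2, B(k)=1, C(k)=k - 2/3.
Need (-2)·f(k+1) − (1)·f(k) = k - 2/3.
d = 1 from the (0,0,1) case.
Solve for f: f(k) = -(3*k - 4)/9 (degree 1 ≤ 1).
Certificate R = B(k−1)f/C = -(3*k - 4)/(3*(3*k - 2)) gives s_k = (-2)**k*(4 - 3*k).
Check: Δs_k = (-2)**k*(9*k - 6). ✓
Σ_(k=1)^n t_k = s_(n+1) − s_(1) = ((-2)**(n + 1)*(1 - 3*n)) − (-2), i.e. 6*(-2)**n*n - 2*(-2)**n + 2.

S(n) = 6 \left(-2\right)^{n} n - 2 \left(-2\right)^{n} + 2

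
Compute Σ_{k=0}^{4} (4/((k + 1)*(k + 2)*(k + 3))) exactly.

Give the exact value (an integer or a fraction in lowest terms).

Compute t_(k+1)/t_k: get (k + 1)/(k + 4).
Gosper form: A/B · C(k+1)/C(k) with A=k + 1, B=k + 4, C=1.
Key eq: (k + 1)·f(k+1) = (k + 3)·f(k) + (1).
d = 2 from the (1,1,0) case.
Solve for f: f(k) = k*(k + 3)/4 (degree 2 ≤ 2).
Then R = B(k−1)f/C = k*(k + 3)**2/4, so s_k = R(k)·t_k = k*(k + 3)/((k + 1)*(k + 2)).
Verify: 4/(k**3 + 6*k**2 + 11*k + 6) matches t_k.
Sum = s_(5) − s_(0); s_(5) = 20/21, s_(0) = 0 ⇒ 20/21.

Σ = 20/21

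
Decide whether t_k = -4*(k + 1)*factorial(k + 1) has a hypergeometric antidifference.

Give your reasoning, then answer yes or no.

Step 1: r(k) = (k + 2)**2/(k + 1).
So A=k + 2 and B=1, with C=k + 1.
f must satisfy (k + 2)·f(k+1) − (1)·f(k) = k + 1.
From deg A=1, deg B=0, deg C=1: d=0.
A polynomial solution: f(k) = 1.
R(k) = B(k−1)·f(k)/C(k) = 1/(k + 1); s_k = R·t_k = -4*factorial(k + 1).
s_(k+1) − s_k = -4*(k + 1)*factorial(k + 1) = t_k.

Yes. s_k = -4*factorial(k + 1).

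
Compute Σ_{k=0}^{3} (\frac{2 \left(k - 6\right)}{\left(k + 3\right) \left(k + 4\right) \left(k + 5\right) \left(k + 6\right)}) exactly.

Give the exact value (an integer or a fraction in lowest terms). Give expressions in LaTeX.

Σ = -131/2520

t_(k+1)/t_k = (k - 5)*(k + 3)/((k - 6)*(k + 7)).
A = k + 3, B = k + 7, C = k - 6.
Need (k + 3)·f(k+1) − (k + 6)·f(k) = k - 6.
From deg A=1, deg B=1, deg C=1: d=3.
Match coefficients ⇒ f(k) = -k*(k**2 + 12*k + 67)/40.
Certificate R = B(k−1)f/C = -k*(k + 6)*(k**2 + 12*k + 67)/(40*(k - 6)) gives s_k = k*(-k**2 - 12*k - 67)/(20*(k + 3)*(k + 4)*(k + 5)).
Verify: 2*(k - 6)/(k**4 + 18*k**3 + 119*k**2 + 342*k + 360) matches t_k.
Telescoping: Σ = s_(4) − s_(0) = -131/2520 − (0) = -131/2520.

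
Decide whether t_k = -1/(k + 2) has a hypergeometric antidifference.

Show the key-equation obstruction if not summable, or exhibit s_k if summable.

No; the coefficient equations for f are inconsistent.

r(k) = (k + 2)/(k + 3) after simplifying.
So A=k + 2 and B=k + 3, with C=1.
f must satisfy (k + 2)·f(k+1) − (k + 2)·f(k) = 1.
Degrees (1,1,0) ⇒ d ≤ 0.
Put f(k) = c0: A·f(k+1) − B(k−1)·f(k) − C = -1; need -1 = 0 — inconsistent ⇒ no f, not summable.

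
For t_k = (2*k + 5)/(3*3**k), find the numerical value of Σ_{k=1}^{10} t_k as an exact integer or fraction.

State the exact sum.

t_(k+1)/t_k = (2*k + 7)/(3*(2*k + 5)).
So A=1/3 and B=1, with C=k + 5/2.
Need (1/3)·f(k+1) − (1)·f(k) = k + 5/2.
d = 1 from the (0,0,1) case.
Coefficient equations give f(k) = -3*(k + 3)/2.
Get s_k = R·t_k = (-k - 3)/3**k with R(k) = B(k−1)f(k)/C(k) = -3*(k + 3)/(2*k + 5).
Check: Δs_k = (2*k + 5)/(3*3**k). ✓
Evaluate s at k=11 and k=1: -14/177147 and -4/3; difference 236182/177147.

Σ = 236182/177147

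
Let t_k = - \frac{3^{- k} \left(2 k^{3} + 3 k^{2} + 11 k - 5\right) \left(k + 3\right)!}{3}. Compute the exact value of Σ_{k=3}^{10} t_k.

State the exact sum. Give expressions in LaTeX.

Σ = -74621591680/729

The ratio is (2*k**4 + 17*k**3 + 59*k**2 + 103*k + 44)/(3*(2*k**3 + 3*k**2 + 11*k - 5)).
So A=k/3 + 4/3 and B=1, with C=k**3 + 3*k**2/2 + 11*k/2 - 5/2.
Need (k/3 + 4/3)·f(k+1) − (1)·f(k) = k**3 + 3*k**2/2 + 11*k/2 - 5/2.
deg f ≤ 2 (via 1,0,3).
Match coefficients ⇒ f(k) = 3*(2*k**2 - 3*k - 1)/2.
Get s_k = R·t_k = (-2*k**2 + 3*k + 1)*factorial(k + 3)/3**k with R(k) = B(k−1)f(k)/C(k) = 3*(2*k**2 - 3*k - 1)/(2*k**3 + 3*k**2 + 11*k - 5).
Check: Δs_k = -(2*k**3 + 3*k**2 + 11*k - 5)*factorial(k + 3)/(3*3**k). ✓
Sum = s_(11) − s_(3); s_(11) = -74621747200/729, s_(3) = -640/3 ⇒ -74621591680/729.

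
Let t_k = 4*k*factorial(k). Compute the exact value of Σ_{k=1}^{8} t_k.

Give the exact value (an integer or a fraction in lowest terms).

Σ = 1451516

Compute t_(k+1)/t_k: get (k + 1)**2/k.
A = k + 1, B = 1, C = k.
Need (k + 1)·f(k+1) − (1)·f(k) = k.
Bound: deg f ≤ 0.
Coefficient equations give f(k) = 1.
Certificate R = B(k−1)f/C = 1/k gives s_k = 4*factorial(k).
s_(k+1) − s_k = 4*k*factorial(k) = t_k.
Evaluate s at k=9 and k=1: 1451520 and 4; difference 1451516.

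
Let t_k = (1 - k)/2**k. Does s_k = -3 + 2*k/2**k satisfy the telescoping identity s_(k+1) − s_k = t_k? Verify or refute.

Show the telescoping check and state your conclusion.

Valid — Δs_k = t_k.

s_(k+1) = -3 + (k + 1)/2**k
s_(k+1) − s_k = (1 - k)/2**k
(s_(k+1) − s_k) − t_k = 0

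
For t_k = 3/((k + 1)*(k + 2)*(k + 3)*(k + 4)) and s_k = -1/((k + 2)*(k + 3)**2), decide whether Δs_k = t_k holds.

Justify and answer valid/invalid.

s_(k+1) = -1/((k + 3)*(k + 4)**2)
s_(k+1) − s_k = (-(k + 2)*(k + 3) + (k + 4)**2)/((k + 2)*(k + 3)**2*(k + 4)**2)
(s_(k+1) − s_k) − t_k = 2*(-4*k - 13)/(k**6 + 17*k**5 + 117*k**4 + 415*k**3 + 794*k**2 + 768*k + 288)

Invalid: residual 2*(-4*k - 13)/(k**6 + 17*k**5 + 117*k**4 + 415*k**3 + 794*k**2 + 768*k + 288) ≠ 0.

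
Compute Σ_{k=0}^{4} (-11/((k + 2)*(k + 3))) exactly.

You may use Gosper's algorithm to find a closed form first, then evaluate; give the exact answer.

Σ = -55/14

The ratio is (k + 2)/(k + 4).
A = k + 2, B = k + 4, C = 1.
f must satisfy (k + 2)·f(k+1) − (k + 3)·f(k) = 1.
deg f ≤ 1 (via 1,1,0).
Match coefficients ⇒ f(k) = k/2.
Then R = B(k−1)f/C = k*(k + 3)/2, so s_k = R(k)·t_k = -11*k/(2*k + 4).
s_(k+1) − s_k = -11/(k**2 + 5*k + 6) = t_k.
Sum = s_(5) − s_(0); s_(5) = -55/14, s_(0) = 0 ⇒ -55/14.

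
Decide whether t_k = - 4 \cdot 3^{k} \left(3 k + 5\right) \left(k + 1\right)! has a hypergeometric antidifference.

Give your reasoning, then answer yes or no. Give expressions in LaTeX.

Ratio r(k) = 3*(k + 2)*(3*k + 8)/(3*k + 5).
A = 3*k + 6, B = 1, C = k + 5/3.
Need (3*k + 6)·f(k+1) − (1)·f(k) = k + 5/3.
d = 0 from the (1,0,1) case.
Solving with deg f ≤ 0: f(k) = 1/3.
R(k) = B(k−1)·f(k)/C(k) = 1/(3*k + 5); s_k = R·t_k = -4*3**k*factorial(k + 1).
Verify: -4*3**k*(3*k + 5)*factorial(k + 1) matches t_k.

Yes. s_k = - 4 \cdot 3^{k} \left(k + 1\right)!.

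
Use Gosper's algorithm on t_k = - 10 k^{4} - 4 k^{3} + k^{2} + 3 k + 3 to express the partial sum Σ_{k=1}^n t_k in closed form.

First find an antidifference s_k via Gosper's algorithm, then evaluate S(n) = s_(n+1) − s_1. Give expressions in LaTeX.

S(n) = n \left(- 2 n^{4} - 6 n^{3} - 5 n^{2} + n + 5\right)

r(k) = (10*k**4 + 44*k**3 + 71*k**2 + 47*k + 7)/(10*k**4 + 4*k**3 - k**2 - 3*k - 3) after simplifying.
Factor: A=1; B=1; C=k**4 + 2*k**3/5 - k**2/10 - 3*k/10 - 3/10.
f must satisfy (1)·f(k+1) − (1)·f(k) = k**4 + 2*k**3/5 - k**2/10 - 3*k/10 - 3/10.
From deg A=0, deg B=0, deg C=4: d=5.
Solve for f: f(k) = k*(2*k**4 - 4*k**3 + k**2 - 2)/10 (degree 5 ≤ 5).
R(k) = B(k−1)·f(k)/C(k) = k*(2*k**4 - 4*k**3 + k**2 - 2)/(10*k**4 + 4*k**3 - k**2 - 3*k - 3); s_k = R·t_k = k*(-2*k**4 + 4*k**3 - k**2 + 2).
s_(k+1) − s_k = -10*k**4 - 4*k**3 + k**2 + 3*k + 3 = t_k.
Evaluate: s_(n+1) = -2*n**5 - 6*n**4 - 5*n**3 + n**2 + 5*n + 3; subtract s_(1) = 3 ⇒ S(n) = n*(-2*n**4 - 6*n**3 - 5*n**2 + n + 5).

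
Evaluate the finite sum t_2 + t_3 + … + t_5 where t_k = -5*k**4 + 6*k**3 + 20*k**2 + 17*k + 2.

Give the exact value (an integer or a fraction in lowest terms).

t_(k+1)/t_k = (5*k**4 + 14*k**3 - 8*k**2 - 55*k - 40)/(5*k**4 - 6*k**3 - 20*k**2 - 17*k - 2).
Factor: A=1; B=1; C=k**4 - 6*k**3/5 - 4*k**2 - 17*k/5 - 2/5.
f must satisfy (1)·f(k+1) − (1)·f(k) = k**4 - 6*k**3/5 - 4*k**2 - 17*k/5 - 2/5.
deg f ≤ 5 (via 0,0,4).
Coefficient equations give f(k) = k*(k**4 - 4*k**3 - 2*k**2 + 3)/5.
Certificate R = B(k−1)f/C = k*(k**4 - 4*k**3 - 2*k**2 + 3)/(5*k**4 - 6*k**3 - 20*k**2 - 17*k - 2) gives s_k = k*(-k**4 + 4*k**3 + 2*k**2 - 3).
Δs = -5*k**4 + 6*k**3 + 20*k**2 + 17*k + 2, as required.
Σ_(k=2)^(5) t_k = s_(6) − s_(2) = -2178 − (42) = -2220.

Σ = -2220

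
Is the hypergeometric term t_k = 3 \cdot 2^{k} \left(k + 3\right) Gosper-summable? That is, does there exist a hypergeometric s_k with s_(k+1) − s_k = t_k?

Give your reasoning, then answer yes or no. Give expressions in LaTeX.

Compute t_(k+1)/t_k: get 2*(k + 4)/(k + 3).
Gosper form: A/B · C(k+1)/C(k) with A=2, B=1, C=k + 3.
Solve (2)·f(k+1) − (1)·f(k) = k + 3.
Degrees (0,0,1) ⇒ d ≤ 1.
Solving with deg f ≤ 1: f(k) = k + 1.
So s_k = (B(k−1)f/C)·t_k = ((k + 1)/(k + 3))·t_k = 3*2**k*(k + 1).
Verify: 3*2**k*(k + 3) matches t_k.

Yes. s_k = 3 \cdot 2^{k} \left(k + 1\right).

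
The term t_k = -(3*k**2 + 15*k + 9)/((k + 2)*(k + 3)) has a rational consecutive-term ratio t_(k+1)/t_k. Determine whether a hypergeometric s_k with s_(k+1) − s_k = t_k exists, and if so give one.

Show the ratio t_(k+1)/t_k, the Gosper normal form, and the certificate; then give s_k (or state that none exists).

The ratio is (k + 2)*(5*k + (k + 1)**2 + 8)/((k + 4)*(k**2 + 5*k + 3)).
Normal form (A,B,C) = (k + 2, k + 4, k**2 + 5*k + 3).
Set up (k + 2)·f(k+1) − (k + 3)·f(k) − (k**2 + 5*k + 3) = 0.
Degrees (1,1,2) ⇒ d ≤ 2.
A polynomial solution: f(k) = k*(2*k + 1)/2.
Certificate R = B(k−1)f/C = k*(k + 3)*(2*k + 1)/(2*(k**2 + 5*k + 3)) gives s_k = -3*k*(2*k + 1)/(2*k + 4).
Δs = 3*(-k**2 - 5*k - 3)/(k**2 + 5*k + 6), as required.

s_k = -3*k*(2*k + 1)/(2*k + 4)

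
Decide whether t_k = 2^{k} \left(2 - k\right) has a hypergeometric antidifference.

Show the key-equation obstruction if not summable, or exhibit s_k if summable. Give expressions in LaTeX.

Step 1: r(k) = 2*(k - 1)/(k - 2).
Gosper form: A/B · C(k+1)/C(k) with A=2, B=1, C=k - 2.
Key eq: (2)·f(k+1) = (1)·f(k) + (k - 2).
d = 1 from the (0,0,1) case.
Solve for f: f(k) = k - 4 (degree 1 ≤ 1).
So s_k = (B(k−1)f/C)·t_k = ((k - 4)/(k - 2))·t_k = 2**k*(4 - k).
s_(k+1) − s_k = 2**k*(2 - k) = t_k.

Yes. s_k = 2^{k} \left(4 - k\right).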